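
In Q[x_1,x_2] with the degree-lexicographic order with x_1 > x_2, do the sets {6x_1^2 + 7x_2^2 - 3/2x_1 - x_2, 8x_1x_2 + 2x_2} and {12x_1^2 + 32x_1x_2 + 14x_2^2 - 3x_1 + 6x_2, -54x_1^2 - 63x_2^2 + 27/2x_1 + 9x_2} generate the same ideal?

Yes, the ideals are equal.

For a fixed monomial order, each ideal has a unique reduced Gröbner basis; comparing bases decides equality.
Buchberger on the first generating set:
f_1 = 6x_1^2 + 7x_2^2 - 3/2x_1 - x_2, LT = x_1^2.
f_2 = 8x_1x_2 + 2x_2, LT = x_1x_2.

S(f_1,f_2): lcm = x_1^2x_2. S = 7/6x_2^3 - 1/2x_1x_2 - 1/6x_2^2.
  leading term x_2^3: no divisor's leading term divides it; move 7/6x_2^3 to the remainder.
  leading term x_1x_2: subtract (-1/16)·f_2 from -1/2x_1x_2 - 1/6x_2^2 → -1/6x_2^2 + 1/8x_2
  leading term x_2^2: no divisor's leading term divides it; move -1/6x_2^2 to the remainder.
  leading term x_2: no divisor's leading term divides it; move 1/8x_2 to the remainder.
  remainder 7/6x_2^3 - 1/6x_2^2 + 1/8x_2 ≠ 0; add g_3 = 7/6x_2^3 - 1/6x_2^2 + 1/8x_2 to the basis.

The other S-polynomials (S(f_1,g_3), S(f_2,g_3)) all reduce to 0 modulo the current basis, so we have a Gröbner basis.
Inter-reduce: drop elements whose leading term is divisible by another's, tail-reduce, and make monic.
Reduced Gröbner basis: {x_2^3 - 1/7x_2^2 + 3/28x_2, x_1^2 + 7/6x_2^2 - 1/4x_1 - 1/6x_2, x_1x_2 + 1/4x_2}.

Buchberger on the second generating set:
h_1 = 12x_1^2 + 32x_1x_2 + 14x_2^2 - 3x_1 + 6x_2, LT = x_1^2.
h_2 = -54x_1^2 - 63x_2^2 + 27/2x_1 + 9x_2, LT = x_1^2.

S(h_1,h_2): lcm = x_1^2. S = 8/3x_1x_2 + 2/3x_2.
  leading term x_1x_2: no divisor's leading term divides it; move 8/3x_1x_2 to the remainder.
  leading term x_2: no divisor's leading term divides it; move 2/3x_2 to the remainder.
  remainder 8/3x_1x_2 + 2/3x_2 ≠ 0; add k_3 = 8/3x_1x_2 + 2/3x_2 to the basis.

S(h_1,k_3): lcm = x_1^2x_2. S = 8/3x_1x_2^2 + 7/6x_2^3 - 1/2x_1x_2 + 1/2x_2^2.
  leading term x_1x_2^2: subtract (x_2)·k_3 from 8/3x_1x_2^2 + 7/6x_2^3 - 1/2x_1x_2 + 1/2x_2^2 → 7/6x_2^3 - 1/2x_1x_2 - 1/6x_2^2
  leading term x_2^3: no divisor's leading term divides it; move 7/6x_2^3 to the remainder.
  leading term x_1x_2: subtract (-3/16)·k_3 from -1/2x_1x_2 - 1/6x_2^2 → -1/6x_2^2 + 1/8x_2
  leading term x_2^2: no divisor's leading term divides it; move -1/6x_2^2 to the remainder.
  leading term x_2: no divisor's leading term divides it; move 1/8x_2 to the remainder.
  remainder 7/6x_2^3 - 1/6x_2^2 + 1/8x_2 ≠ 0; add k_4 = 7/6x_2^3 - 1/6x_2^2 + 1/8x_2 to the basis.

The other S-polynomials (S(h_2,k_3), S(h_1,k_4), S(h_2,k_4), S(k_3,k_4)) all reduce to 0 modulo the current basis, so we have a Gröbner basis.
Inter-reduce: drop elements whose leading term is divisible by another's, tail-reduce, and make monic.
Reduced Gröbner basis: {x_2^3 - 1/7x_2^2 + 3/28x_2, x_1^2 + 7/6x_2^2 - 1/4x_1 - 1/6x_2, x_1x_2 + 1/4x_2}.

These coincide, so the ideals are equal.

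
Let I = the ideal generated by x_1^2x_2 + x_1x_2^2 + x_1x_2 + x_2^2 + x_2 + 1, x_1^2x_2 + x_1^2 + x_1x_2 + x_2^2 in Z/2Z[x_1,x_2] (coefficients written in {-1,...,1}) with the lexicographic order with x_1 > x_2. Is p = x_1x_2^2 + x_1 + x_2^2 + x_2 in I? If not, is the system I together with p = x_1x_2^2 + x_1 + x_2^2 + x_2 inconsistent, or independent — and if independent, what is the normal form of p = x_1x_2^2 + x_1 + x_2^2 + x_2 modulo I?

x_1x_2^2 + x_1 + x_2^2 + x_2 is independent of I; its normal form modulo I is x_2^6 + x_2^3.

First compute the reduced Gröbner basis of I by Buchberger's algorithm.
f_1 = x_1^2x_2 + x_1x_2^2 + x_1x_2 + x_2^2 + x_2 + 1, LT = x_1^2x_2.
f_2 = x_1^2x_2 + x_1^2 + x_1x_2 + x_2^2, LT = x_1^2x_2.

S(f_1,f_2): lcm = x_1^2x_2. S = x_1^2 + x_1x_2^2 + x_2 + 1.
  reduce S modulo (f_1, f_2):
  remainder x_1^2 + x_1x_2^2 + x_2 + 1 ≠ 0; add h_3 = x_1^2 + x_1x_2^2 + x_2 + 1 to the basis.

S(f_1,h_3): lcm = x_1^2x_2. S = x_1x_2^3 + x_1x_2^2 + x_1x_2 + 1.
  reduce S modulo (f_1, f_2, h_3):
  remainder x_1x_2^3 + x_1x_2^2 + x_1x_2 + 1 ≠ 0; add h_4 = x_1x_2^3 + x_1x_2^2 + x_1x_2 + 1 to the basis.

S(f_1,h_4): lcm = x_1^2x_2^3. S = x_1^2x_2^2 + x_1^2x_2 + x_1x_2^4 + x_1x_2^3 + x_1 + x_2^4 + x_2^3 + x_2^2.
  reduce S modulo (f_1, f_2, h_3, h_4):
  remainder x_1 + x_2^4 + x_2^2 + x_2 ≠ 0; add h_5 = x_1 + x_2^4 + x_2^2 + x_2 to the basis.

S(h_4,h_5): lcm = x_1x_2^3. S = x_1x_2^2 + x_1x_2 + x_2^7 + x_2^5 + x_2^4 + 1.
  reduce S modulo (f_1, f_2, h_3, h_4, h_5):
  remainder x_2^7 + x_2^6 + x_2^2 + 1 ≠ 0; add h_6 = x_2^7 + x_2^6 + x_2^2 + 1 to the basis.

The other S-polynomials (S(f_2,h_3), S(f_2,h_4), S(h_3,h_4), S(f_1,h_5), S(f_2,h_5), S(h_3,h_5), S(f_1,h_6), S(f_2,h_6), S(h_3,h_6), S(h_4,h_6), S(h_5,h_6)) all reduce to 0 modulo the current basis, so we have a Gröbner basis.
Inter-reduce: drop elements whose leading term is divisible by another's, tail-reduce, and make monic.
Reduced Gröbner basis: {x_1 + x_2^4 + x_2^2 + x_2, x_2^7 + x_2^6 + x_2^2 + 1}.
Label its elements g_1 = x_1 + x_2^4 + x_2^2 + x_2, g_2 = x_2^7 + x_2^6 + x_2^2 + 1.

Reduce p = x_1x_2^2 + x_1 + x_2^2 + x_2 modulo G:
  leading term x_1x_2^2: subtract (x_2^2)·g_1 from x_1x_2^2 + x_1 + x_2^2 + x_2 → x_1 + x_2^6 + x_2^4 + x_2^3 + x_2^2 + x_2
  leading term x_1: subtract (1)·g_1 from x_1 + x_2^6 + x_2^4 + x_2^3 + x_2^2 + x_2 → x_2^6 + x_2^3
  leading term x_2^6: no divisor's leading term divides it; move x_2^6 to the remainder.
  leading term x_2^3: no divisor's leading term divides it; move x_2^3 to the remainder.
  normal form = x_2^6 + x_2^3.
The normal form is nonzero, so p ∉ I. Since p minus its normal form lies in I, I + (p) = I + (r) where r = x_2^6 + x_2^3; decide whether this ideal is the whole ring.
Run Buchberger on G together with r (pairs among the g_i already reduce to 0 since G is a Gröbner basis):
g_1 = x_1 + x_2^4 + x_2^2 + x_2, LT = x_1.
g_2 = x_2^7 + x_2^6 + x_2^2 + 1, LT = x_2^7.
r = x_2^6 + x_2^3, LT = x_2^6.

S(g_2,r): lcm = x_2^7. S = x_2^6 + x_2^4 + x_2^2 + 1.
  reduce S modulo (g_1, g_2, r):
  remainder x_2^4 + x_2^3 + x_2^2 + 1 ≠ 0; add m_4 = x_2^4 + x_2^3 + x_2^2 + 1 to the basis.

S(g_2,m_4): lcm = x_2^7. S = x_2^5 + x_2^3 + x_2^2 + 1.
  reduce S modulo (g_1, g_2, r, m_4):
  remainder x_2^3 + x_2 ≠ 0; add m_5 = x_2^3 + x_2 to the basis.

S(r,m_4): lcm = x_2^6. S = x_2^5 + x_2^4 + x_2^3 + x_2^2.
  reduce S modulo (g_1, g_2, r, m_4, m_5):
  remainder x_2^2 + x_2 ≠ 0; add m_6 = x_2^2 + x_2 to the basis.

S(r,m_5): lcm = x_2^6. S = x_2^4 + x_2^3.
  reduce S modulo (g_1, g_2, r, m_4, m_5, m_6):
  remainder x_2 + 1 ≠ 0; add m_7 = x_2 + 1 to the basis.

The other S-polynomials (S(g_1,g_2), S(g_1,r), S(g_1,m_4), S(g_1,m_5), S(g_2,m_5), S(m_4,m_5), S(g_1,m_6), S(g_2,m_6), S(r,m_6), S(m_4,m_6), S(m_5,m_6), S(g_1,m_7), S(g_2,m_7), S(r,m_7), S(m_4,m_7), S(m_5,m_7), S(m_6,m_7)) all reduce to 0 modulo the current basis, so we have a Gröbner basis.
Inter-reduce: drop elements whose leading term is divisible by another's, tail-reduce, and make monic.
Reduced Gröbner basis: {x_1 + 1, x_2 + 1}.
The reduced Gröbner basis of I + (p) is {x_1 + 1, x_2 + 1} ≠ {1}, a proper ideal, so the enlarged system stays consistent: p is independent of I, with normal form x_2^6 + x_2^3.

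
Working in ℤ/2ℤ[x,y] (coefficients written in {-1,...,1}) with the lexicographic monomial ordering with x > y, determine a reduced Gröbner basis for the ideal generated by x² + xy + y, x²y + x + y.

G = {x² + x + y, xy + x, y² + y}

f_1 = x² + xy + y, LT = x².
f_2 = x²y + x + y, LT = x²y.

S(f_1,f_2): lcm = x²y. S = xy² + x + y² + y.
  leading term xy²: no divisor's leading term divides it; move xy² to the remainder.
  leading term x: no divisor's leading term divides it; move x to the remainder.
  leading term y²: no divisor's leading term divides it; move y² to the remainder.
  leading term y: no divisor's leading term divides it; move y to the remainder.
  remainder xy² + x + y² + y ≠ 0; add g_3 = xy² + x + y² + y to the basis.

S(f_1,g_3): lcm = x²y². S = x² + xy³ + xy² + xy + y³.
  leading term x²: subtract (1)·f_1 from x² + xy³ + xy² + xy + y³ → xy³ + xy² + y³ + y
  leading term xy³: subtract (y)·g_3 from xy³ + xy² + y³ + y → xy² + xy + y² + y
  leading term xy²: subtract (1)·g_3 from xy² + xy + y² + y → xy + x
  leading term xy: no divisor's leading term divides it; move xy to the remainder.
  leading term x: no divisor's leading term divides it; move x to the remainder.
  remainder xy + x ≠ 0; add g_4 = xy + x to the basis.

S(g_3,g_4): lcm = xy². S = xy + x + y² + y.
  leading term xy: subtract (1)·g_4 from xy + x + y² + y → y² + y
  leading term y²: no divisor's leading term divides it; move y² to the remainder.
  leading term y: no divisor's leading term divides it; move y to the remainder.
  remainder y² + y ≠ 0; add g_5 = y² + y to the basis.

The other S-polynomials (S(f_2,g_3), S(f_1,g_4), S(f_2,g_4), S(f_1,g_5), S(f_2,g_5), S(g_3,g_5), S(g_4,g_5)) all reduce to 0 modulo the current basis, so we have a Gröbner basis.
Inter-reduce: drop elements whose leading term is divisible by another's, tail-reduce, and make monic.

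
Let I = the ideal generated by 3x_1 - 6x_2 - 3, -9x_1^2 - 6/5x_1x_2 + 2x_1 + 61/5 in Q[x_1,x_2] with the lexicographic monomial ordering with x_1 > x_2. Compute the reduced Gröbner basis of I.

G = {x_1 - 2x_2 - 1, x_2^2 + 83/96x_2 - 13/96}

f_1 = 3x_1 - 6x_2 - 3, LT = x_1.
f_2 = -9x_1^2 - 6/5x_1x_2 + 2x_1 + 61/5, LT = x_1^2.

S(f_1,f_2): lcm = x_1^2. S = -32/15x_1x_2 - 7/9x_1 + 61/45.
  leading term x_1x_2: subtract (-32/45x_2)·f_1 from -32/15x_1x_2 - 7/9x_1 + 61/45 → -7/9x_1 - 64/15x_2^2 - 32/15x_2 + 61/45
  leading term x_1: subtract (-7/27)·f_1 from -7/9x_1 - 64/15x_2^2 - 32/15x_2 + 61/45 → -64/15x_2^2 - 166/45x_2 + 26/45
  leading term x_2^2: no divisor's leading term divides it; move -64/15x_2^2 to the remainder.
  leading term x_2: no divisor's leading term divides it; move -166/45x_2 to the remainder.
  leading term 1: no divisor's leading term divides it; move 26/45 to the remainder.
  remainder -64/15x_2^2 - 166/45x_2 + 26/45 ≠ 0; add g_3 = -64/15x_2^2 - 166/45x_2 + 26/45 to the basis.

The other S-polynomials (S(f_1,g_3), S(f_2,g_3)) all reduce to 0 modulo the current basis, so we have a Gröbner basis.
Inter-reduce: drop elements whose leading term is divisible by another's, tail-reduce, and make monic.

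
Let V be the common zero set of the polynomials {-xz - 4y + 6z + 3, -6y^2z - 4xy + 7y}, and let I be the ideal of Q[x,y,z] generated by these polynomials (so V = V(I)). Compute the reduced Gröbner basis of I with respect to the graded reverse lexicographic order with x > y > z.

f_1 = -xz - 4y + 6z + 3, LT = xz.
f_2 = -6y^2z - 4xy + 7y, LT = y^2z.

S(f_1,f_2): lcm = xy^2z. S = -2/3x^2y + 4y^3 - 6y^2z + 7/6xy - 3y^2.
  leading term x^2y: no divisor's leading term divides it; move -2/3x^2y to the remainder.
  leading term y^3: no divisor's leading term divides it; move 4y^3 to the remainder.
  leading term y^2z: subtract (1)·f_2 from -6y^2z + 7/6xy - 3y^2 → 31/6xy - 3y^2 - 7y
  leading term xy: no divisor's leading term divides it; move 31/6xy to the remainder.
  leading term y^2: no divisor's leading term divides it; move -3y^2 to the remainder.
  leading term y: no divisor's leading term divides it; move -7y to the remainder.
  remainder -2/3x^2y + 4y^3 + 31/6xy - 3y^2 - 7y ≠ 0; add g_3 = -2/3x^2y + 4y^3 + 31/6xy - 3y^2 - 7y to the basis.

The other S-polynomials (S(f_1,g_3), S(f_2,g_3)) all reduce to 0 modulo the current basis, so we have a Gröbner basis.

G = {x^2y - 6y^3 - 31/4xy + 9/2y^2 + 21/2y, y^2z + 2/3xy - 7/6y, xz + 4y - 6z - 3}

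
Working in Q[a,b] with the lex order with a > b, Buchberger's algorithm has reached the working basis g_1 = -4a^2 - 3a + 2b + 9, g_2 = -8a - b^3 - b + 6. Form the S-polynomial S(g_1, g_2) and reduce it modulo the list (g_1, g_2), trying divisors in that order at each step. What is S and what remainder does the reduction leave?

S(g_1, g_2) = -1/8ab^3 - 1/8ab + 3/2a - 1/2b - 9/4; remainder on division = 1/64b^6 + 1/32b^4 - 9/32b^3 + 1/64b^2 - 25/32b - 9/8.

lcm(LM(g_1), LM(g_2)) = a^2.
S = (lcm/LT(g_1))·g_1 − (lcm/LT(g_2))·g_2 = -1/8ab^3 - 1/8ab + 3/2a - 1/2b - 9/4.
Reduce S modulo (g_1, g_2) in that order:
  leading term ab^3: subtract (1/64b^3)·g_2 from -1/8ab^3 - 1/8ab + 3/2a - 1/2b - 9/4 → -1/8ab + 3/2a + 1/64b^6 + 1/64b^4 - 3/32b^3 - 1/2b - 9/4
  leading term ab: subtract (1/64b)·g_2 from -1/8ab + 3/2a + 1/64b^6 + 1/64b^4 - 3/32b^3 - 1/2b - 9/4 → 3/2a + 1/64b^6 + 1/32b^4 - 3/32b^3 + 1/64b^2 - 19/32b - 9/4
  leading term a: subtract (-3/16)·g_2 from 3/2a + 1/64b^6 + 1/32b^4 - 3/32b^3 + 1/64b^2 - 19/32b - 9/4 → 1/64b^6 + 1/32b^4 - 9/32b^3 + 1/64b^2 - 25/32b - 9/8
  leading term b^6: no divisor's leading term divides it; move 1/64b^6 to the remainder.
  leading term b^4: no divisor's leading term divides it; move 1/32b^4 to the remainder.
  leading term b^3: no divisor's leading term divides it; move -9/32b^3 to the remainder.
  leading term b^2: no divisor's leading term divides it; move 1/64b^2 to the remainder.
  leading term b: no divisor's leading term divides it; move -25/32b to the remainder.
  leading term 1: no divisor's leading term divides it; move -9/8 to the remainder.
The remainder 1/64b^6 + 1/32b^4 - 9/32b^3 + 1/64b^2 - 25/32b - 9/8 is nonzero, so it would be added as the next basis element.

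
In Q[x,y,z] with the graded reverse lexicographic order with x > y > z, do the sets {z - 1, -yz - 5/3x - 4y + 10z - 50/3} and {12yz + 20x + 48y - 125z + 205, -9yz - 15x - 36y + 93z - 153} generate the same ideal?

Yes, the ideals are equal.

For a fixed monomial order, each ideal has a unique reduced Gröbner basis; comparing bases decides equality.
Buchberger on the first generating set:
f_1 = z - 1, LT = z.
f_2 = -yz - 5/3x - 4y + 10z - 50/3, LT = yz.

S(f_1,f_2): lcm = yz. S = -5/3x - 5y + 10z - 50/3.
  leading term x: no divisor's leading term divides it; move -5/3x to the remainder.
  leading term y: no divisor's leading term divides it; move -5y to the remainder.
  leading term z: subtract (10)·f_1 from 10z - 50/3 → -20/3
  leading term 1: no divisor's leading term divides it; move -20/3 to the remainder.
  remainder -5/3x - 5y - 20/3 ≠ 0; add g_3 = -5/3x - 5y - 20/3 to the basis.

S(f_1,g_3): leading monomials are coprime, so the S-polynomial reduces to 0 (Buchberger's first criterion).
S(f_2,g_3): leading monomials are coprime, so the S-polynomial reduces to 0 (Buchberger's first criterion).
Every S-polynomial of the final basis reduces to 0, so we have a Gröbner basis.
Inter-reduce: drop elements whose leading term is divisible by another's, tail-reduce, and make monic.
Reduced Gröbner basis: {x + 3y + 4, z - 1}.

Buchberger on the second generating set:
h_1 = 12yz + 20x + 48y - 125z + 205, LT = yz.
h_2 = -9yz - 15x - 36y + 93z - 153, LT = yz.

S(h_1,h_2): lcm = yz. S = -1/12z + 1/12.
  leading term z: no divisor's leading term divides it; move -1/12z to the remainder.
  leading term 1: no divisor's leading term divides it; move 1/12 to the remainder.
  remainder -1/12z + 1/12 ≠ 0; add k_3 = -1/12z + 1/12 to the basis.

S(h_1,k_3): lcm = yz. S = 5/3x + 5y - 125/12z + 205/12.
  leading term x: no divisor's leading term divides it; move 5/3x to the remainder.
  leading term y: no divisor's leading term divides it; move 5y to the remainder.
  leading term z: subtract (125)·k_3 from -125/12z + 205/12 → 20/3
  leading term 1: no divisor's leading term divides it; move 20/3 to the remainder.
  remainder 5/3x + 5y + 20/3 ≠ 0; add k_4 = 5/3x + 5y + 20/3 to the basis.

S(h_2,k_3): lcm = yz. S = 5/3x + 5y - 31/3z + 17.
  leading term x: subtract (1)·k_4 from 5/3x + 5y - 31/3z + 17 → -31/3z + 31/3
  leading term z: subtract (124)·k_3 from -31/3z + 31/3 → 0
  remainder 0.

S(h_1,k_4): leading monomials are coprime, so the S-polynomial reduces to 0 (Buchberger's first criterion).
S(h_2,k_4): leading monomials are coprime, so the S-polynomial reduces to 0 (Buchberger's first criterion).
S(k_3,k_4): leading monomials are coprime, so the S-polynomial reduces to 0 (Buchberger's first criterion).
Every S-polynomial of the final basis reduces to 0, so we have a Gröbner basis.
Inter-reduce: drop elements whose leading term is divisible by another's, tail-reduce, and make monic.
Reduced Gröbner basis: {x + 3y + 4, z - 1}.

Same reduced basis, so the two generating sets span the same ideal.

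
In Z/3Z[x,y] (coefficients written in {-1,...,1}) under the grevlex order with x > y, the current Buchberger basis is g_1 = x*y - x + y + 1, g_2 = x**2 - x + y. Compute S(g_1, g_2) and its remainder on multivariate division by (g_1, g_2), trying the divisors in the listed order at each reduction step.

S(g_1, g_2) = -x**2 - x*y - y**2 + x; remainder on division = -y**2 - x - y + 1.

lcm(LM(g_1), LM(g_2)) = x**2*y.
S = (lcm/LT(g_1))·g_1 − (lcm/LT(g_2))·g_2 = -x**2 - x*y - y**2 + x.
Reduce S modulo (g_1, g_2) in that order:
  leading term x**2: subtract (-1)·g_2 from -x**2 - x*y - y**2 + x → -x*y - y**2 + y
  leading term x*y: subtract (-1)·g_1 from -x*y - y**2 + y → -y**2 - x - y + 1
  leading term y**2: no divisor's leading term divides it; move -y**2 to the remainder.
  leading term x: no divisor's leading term divides it; move -x to the remainder.
  leading term y: no divisor's leading term divides it; move -y to the remainder.
  leading term 1: no divisor's leading term divides it; move 1 to the remainder.
The remainder -y**2 - x - y + 1 is nonzero, so it would be added as the next basis element.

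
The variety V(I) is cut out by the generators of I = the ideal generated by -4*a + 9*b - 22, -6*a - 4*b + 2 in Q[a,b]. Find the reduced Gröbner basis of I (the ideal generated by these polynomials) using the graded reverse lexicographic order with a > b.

G = {a + 1, b - 2}

f_1 = -4*a + 9*b - 22, LT = a.
f_2 = -6*a - 4*b + 2, LT = a.

S(f_1,f_2): lcm = a. S = -35/12*b + 35/6.
  leading term b: no divisor's leading term divides it; move -35/12*b to the remainder.
  leading term 1: no divisor's leading term divides it; move 35/6 to the remainder.
  remainder -35/12*b + 35/6 ≠ 0; add g_3 = -35/12*b + 35/6 to the basis.

The other S-polynomials (S(f_1,g_3), S(f_2,g_3)) all reduce to 0 modulo the current basis, so we have a Gröbner basis.
Inter-reduce: drop elements whose leading term is divisible by another's, tail-reduce, and make monic.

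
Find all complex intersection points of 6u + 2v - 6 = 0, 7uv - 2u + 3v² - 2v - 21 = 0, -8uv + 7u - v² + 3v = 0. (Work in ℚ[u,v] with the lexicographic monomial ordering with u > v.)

Compute a lex Gröbner basis by Buchberger's algorithm.
f_1 = 6u + 2v - 6, LT = u.
f_2 = 7uv - 2u + 3v² - 2v - 21, LT = uv.
f_3 = -8uv + 7u - v² + 3v, LT = uv.

S(f_1,f_2): lcm = uv. S = 2/7u - 2/21v² - 5/7v + 3.
  leading term u: subtract (1/21)·f_1 from 2/7u - 2/21v² - 5/7v + 3 → -2/21v² - 17/21v + 23/7
  leading term v²: no divisor's leading term divides it; move -2/21v² to the remainder.
  leading term v: no divisor's leading term divides it; move -17/21v to the remainder.
  leading term 1: no divisor's leading term divides it; move 23/7 to the remainder.
  remainder -2/21v² - 17/21v + 23/7 ≠ 0; add h_4 = -2/21v² - 17/21v + 23/7 to the basis.

S(f_1,f_3): lcm = uv. S = ⅞u + 5/24v² - ⅝v.
  leading term u: subtract (7/48)·f_1 from ⅞u + 5/24v² - ⅝v → 5/24v² - 11/12v + ⅞
  leading term v²: subtract (-35/16)·h_4 from 5/24v² - 11/12v + ⅞ → -43/16v + 129/16
  leading term v: no divisor's leading term divides it; move -43/16v to the remainder.
  leading term 1: no divisor's leading term divides it; move 129/16 to the remainder.
  remainder -43/16v + 129/16 ≠ 0; add h_5 = -43/16v + 129/16 to the basis.

S(f_2,f_3): lcm = uv. S = 33/56u + 17/56v² + 5/56v - 3.
  leading term u: subtract (11/112)·f_1 from 33/56u + 17/56v² + 5/56v - 3 → 17/56v² - 3/28v - 135/56
  leading term v²: subtract (-51/16)·h_4 from 17/56v² - 3/28v - 135/56 → -43/16v + 129/16
  leading term v: subtract (1)·h_5 from -43/16v + 129/16 → 0
  remainder 0.

S(f_1,h_4): leading monomials are coprime, so the S-polynomial reduces to 0 (Buchberger's first criterion).
S(f_2,h_4): lcm = uv². S = -123/14uv + 69/2u + 3/7v³ - 2/7v² - 3v.
  leading term uv: subtract (-41/28v)·f_1 from -123/14uv + 69/2u + 3/7v³ - 2/7v² - 3v → 69/2u + 3/7v³ + 37/14v² - 165/14v
  leading term u: subtract (23/4)·f_1 from 69/2u + 3/7v³ + 37/14v² - 165/14v → 3/7v³ + 37/14v² - 163/7v + 69/2
  leading term v³: subtract (-9/2v)·h_4 from 3/7v³ + 37/14v² - 163/7v + 69/2 → -v² - 17/2v + 69/2
  leading term v²: subtract (21/2)·h_4 from -v² - 17/2v + 69/2 → 0
  remainder 0.

S(f_3,h_4): lcm = uv². S = -75/8uv + 69/2u + ⅛v³ - ⅜v².
  leading term uv: subtract (-25/16v)·f_1 from -75/8uv + 69/2u + ⅛v³ - ⅜v² → 69/2u + ⅛v³ + 11/4v² - 75/8v
  leading term u: subtract (23/4)·f_1 from 69/2u + ⅛v³ + 11/4v² - 75/8v → ⅛v³ + 11/4v² - 167/8v + 69/2
  leading term v³: subtract (-21/16v)·h_4 from ⅛v³ + 11/4v² - 167/8v + 69/2 → 27/16v² - 265/16v + 69/2
  leading term v²: subtract (-567/32)·h_4 from 27/16v² - 265/16v + 69/2 → -989/32v + 2967/32
  leading term v: subtract (23/2)·h_5 from -989/32v + 2967/32 → 0
  remainder 0.

S(f_1,h_5): leading monomials are coprime, so the S-polynomial reduces to 0 (Buchberger's first criterion).
S(f_2,h_5): lcm = uv. S = 19/7u + 3/7v² - 2/7v - 3.
  leading term u: subtract (19/42)·f_1 from 19/7u + 3/7v² - 2/7v - 3 → 3/7v² - 25/21v - 2/7
  leading term v²: subtract (-9/2)·h_4 from 3/7v² - 25/21v - 2/7 → -29/6v + 29/2
  leading term v: subtract (232/129)·h_5 from -29/6v + 29/2 → 0
  remainder 0.

S(f_3,h_5): lcm = uv. S = 17/8u + ⅛v² - ⅜v.
  leading term u: subtract (17/48)·f_1 from 17/8u + ⅛v² - ⅜v → ⅛v² - 13/12v + 17/8
  leading term v²: subtract (-21/16)·h_4 from ⅛v² - 13/12v + 17/8 → -103/48v + 103/16
  leading term v: subtract (103/129)·h_5 from -103/48v + 103/16 → 0
  remainder 0.

S(h_4,h_5): lcm = v². S = 23/2v - 69/2.
  leading term v: subtract (-184/43)·h_5 from 23/2v - 69/2 → 0
  remainder 0.

Every S-polynomial of the final basis reduces to 0, so we have a Gröbner basis.
Inter-reduce: drop elements whose leading term is divisible by another's, tail-reduce, and make monic.
Reduced Gröbner basis: {u, v - 3}.

From the last basis element, v - 3 = 0, so v takes values in {3}. Each choice, substituted upward through the basis, yields the corresponding point(s) of the solution set.
  v = 3: the earlier basis element becomes u = 0, giving u = 0 — point (0, 3).
Check: every point annihilates each of the original generators.

{(0, 3)}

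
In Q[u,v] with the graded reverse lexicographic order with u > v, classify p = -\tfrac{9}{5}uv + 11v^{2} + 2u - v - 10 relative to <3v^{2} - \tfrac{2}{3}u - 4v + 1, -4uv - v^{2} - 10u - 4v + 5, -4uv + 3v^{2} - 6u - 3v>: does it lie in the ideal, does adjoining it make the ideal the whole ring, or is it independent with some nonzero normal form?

-\tfrac{9}{5}uv + 11v^{2} + 2u - v - 10 lies in I (it reduces to 0).

First compute the reduced Gröbner basis of I by Buchberger's algorithm.
f_1 = 3v^{2} - \tfrac{2}{3}u - 4v + 1, LT = v^{2}.
f_2 = -4uv - v^{2} - 10u - 4v + 5, LT = uv.
f_3 = -4uv + 3v^{2} - 6u - 3v, LT = uv.

S(f_1,f_2): lcm = uv^{2}. S = -\tfrac{1}{4}v^{3} - \tfrac{2}{9}u^{2} - \tfrac{23}{6}uv - v^{2} + \tfrac{1}{3}u + \tfrac{5}{4}v.
  reduce S modulo (f_1, f_2, f_3):
  remainder -\tfrac{2}{9}u^{2} + \tfrac{808}{81}u + \tfrac{128}{27}v - \tfrac{128}{27} ≠ 0; add h_4 = -\tfrac{2}{9}u^{2} + \tfrac{808}{81}u + \tfrac{128}{27}v - \tfrac{128}{27} to the basis.

S(f_1,f_3): lcm = uv^{2}. S = \tfrac{3}{4}v^{3} - \tfrac{2}{9}u^{2} - \tfrac{17}{6}uv - \tfrac{3}{4}v^{2} + \tfrac{1}{3}u.
  reduce S modulo (f_1, f_2, f_3, h_4):
  remainder -\tfrac{449}{162}u - \tfrac{119}{108}v + \tfrac{119}{108} ≠ 0; add h_5 = -\tfrac{449}{162}u - \tfrac{119}{108}v + \tfrac{119}{108} to the basis.

S(f_2,f_3): lcm = uv. S = v^{2} + u + \tfrac{1}{4}v - \tfrac{5}{4}.
  reduce S modulo (f_1, f_2, f_3, h_4, h_5):
  remainder \tfrac{1971}{1796}v - \tfrac{1971}{1796} ≠ 0; add h_6 = \tfrac{1971}{1796}v - \tfrac{1971}{1796} to the basis.

The other S-polynomials (S(f_1,h_4), S(f_2,h_4), S(f_3,h_4), S(f_1,h_5), S(f_2,h_5), S(f_3,h_5), S(h_4,h_5), S(f_1,h_6), S(f_2,h_6), S(f_3,h_6), S(h_4,h_6), S(h_5,h_6)) all reduce to 0 modulo the current basis, so we have a Gröbner basis.
Inter-reduce: drop elements whose leading term is divisible by another's, tail-reduce, and make monic.
Reduced Gröbner basis: {u, v - 1}.
Label its elements g_1 = u, g_2 = v - 1.

Reduce p = -\tfrac{9}{5}uv + 11v^{2} + 2u - v - 10 modulo G:
  leading term uv: subtract (-\tfrac{9}{5}v)·g_1 from -\tfrac{9}{5}uv + 11v^{2} + 2u - v - 10 → 11v^{2} + 2u - v - 10
  leading term v^{2}: subtract (11v)·g_2 from 11v^{2} + 2u - v - 10 → 2u + 10v - 10
  leading term u: subtract (2)·g_1 from 2u + 10v - 10 → 10v - 10
  leading term v: subtract (10)·g_2 from 10v - 10 → 0
  normal form = 0.
Since the normal form is 0, p ∈ I.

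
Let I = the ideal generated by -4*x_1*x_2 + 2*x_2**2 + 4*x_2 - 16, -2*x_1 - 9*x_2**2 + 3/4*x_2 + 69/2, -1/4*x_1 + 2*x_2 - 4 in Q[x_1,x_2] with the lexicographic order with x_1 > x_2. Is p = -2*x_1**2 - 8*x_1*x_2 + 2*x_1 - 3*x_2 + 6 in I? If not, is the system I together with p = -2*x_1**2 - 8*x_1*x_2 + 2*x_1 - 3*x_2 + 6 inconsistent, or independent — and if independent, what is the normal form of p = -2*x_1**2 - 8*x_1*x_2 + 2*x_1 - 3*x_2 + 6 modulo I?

-2*x_1**2 - 8*x_1*x_2 + 2*x_1 - 3*x_2 + 6 lies in I (it reduces to 0).

First compute the reduced Gröbner basis of I by Buchberger's algorithm.
f_1 = -4*x_1*x_2 + 2*x_2**2 + 4*x_2 - 16, LT = x_1*x_2.
f_2 = -2*x_1 - 9*x_2**2 + 3/4*x_2 + 69/2, LT = x_1.
f_3 = -1/4*x_1 + 2*x_2 - 4, LT = x_1.

S(f_1,f_2): lcm = x_1*x_2. S = -9/2*x_2**3 - 1/8*x_2**2 + 65/4*x_2 + 4.
  reduce S modulo (f_1, f_2, f_3):
  remainder -9/2*x_2**3 - 1/8*x_2**2 + 65/4*x_2 + 4 ≠ 0; add h_4 = -9/2*x_2**3 - 1/8*x_2**2 + 65/4*x_2 + 4 to the basis.

S(f_1,f_3): lcm = x_1*x_2. S = 15/2*x_2**2 - 17*x_2 + 4.
  reduce S modulo (f_1, f_2, f_3, h_4):
  remainder 15/2*x_2**2 - 17*x_2 + 4 ≠ 0; add h_5 = 15/2*x_2**2 - 17*x_2 + 4 to the basis.

S(f_2,f_3): lcm = x_1. S = 9/2*x_2**2 + 61/8*x_2 - 133/4.
  reduce S modulo (f_1, f_2, f_3, h_4, h_5):
  remainder 713/40*x_2 - 713/20 ≠ 0; add h_6 = 713/40*x_2 - 713/20 to the basis.

The other S-polynomials (S(f_1,h_4), S(f_2,h_4), S(f_3,h_4), S(f_1,h_5), S(f_2,h_5), S(f_3,h_5), S(h_4,h_5), S(f_1,h_6), S(f_2,h_6), S(f_3,h_6), S(h_4,h_6), S(h_5,h_6)) all reduce to 0 modulo the current basis, so we have a Gröbner basis.
Inter-reduce: drop elements whose leading term is divisible by another's, tail-reduce, and make monic.
Reduced Gröbner basis: {x_1, x_2 - 2}.
Label its elements g_1 = x_1, g_2 = x_2 - 2.

Reduce p = -2*x_1**2 - 8*x_1*x_2 + 2*x_1 - 3*x_2 + 6 modulo G:
  leading term x_1**2: subtract (-2*x_1)·g_1 from -2*x_1**2 - 8*x_1*x_2 + 2*x_1 - 3*x_2 + 6 → -8*x_1*x_2 + 2*x_1 - 3*x_2 + 6
  leading term x_1*x_2: subtract (-8*x_2)·g_1 from -8*x_1*x_2 + 2*x_1 - 3*x_2 + 6 → 2*x_1 - 3*x_2 + 6
  leading term x_1: subtract (2)·g_1 from 2*x_1 - 3*x_2 + 6 → -3*x_2 + 6
  leading term x_2: subtract (-3)·g_2 from -3*x_2 + 6 → 0
  normal form = 0.
Since the normal form is 0, p ∈ I.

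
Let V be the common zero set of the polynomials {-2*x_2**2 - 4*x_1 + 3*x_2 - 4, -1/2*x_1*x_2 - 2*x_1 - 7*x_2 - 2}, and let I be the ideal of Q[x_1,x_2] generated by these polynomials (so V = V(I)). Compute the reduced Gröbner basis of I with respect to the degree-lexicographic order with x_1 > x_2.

f_1 = -2*x_2**2 - 4*x_1 + 3*x_2 - 4, LT = x_2**2.
f_2 = -1/2*x_1*x_2 - 2*x_1 - 7*x_2 - 2, LT = x_1*x_2.

S(f_1,f_2): lcm = x_1*x_2**2. S = 2*x_1**2 - 11/2*x_1*x_2 - 14*x_2**2 + 2*x_1 - 4*x_2.
  leading term x_1**2: no divisor's leading term divides it; move 2*x_1**2 to the remainder.
  leading term x_1*x_2: subtract (11)·f_2 from -11/2*x_1*x_2 - 14*x_2**2 + 2*x_1 - 4*x_2 → -14*x_2**2 + 24*x_1 + 73*x_2 + 22
  leading term x_2**2: subtract (7)·f_1 from -14*x_2**2 + 24*x_1 + 73*x_2 + 22 → 52*x_1 + 52*x_2 + 50
  leading term x_1: no divisor's leading term divides it; move 52*x_1 to the remainder.
  leading term x_2: no divisor's leading term divides it; move 52*x_2 to the remainder.
  leading term 1: no divisor's leading term divides it; move 50 to the remainder.
  remainder 2*x_1**2 + 52*x_1 + 52*x_2 + 50 ≠ 0; add g_3 = 2*x_1**2 + 52*x_1 + 52*x_2 + 50 to the basis.

S(f_1,g_3): leading monomials are coprime, so the S-polynomial reduces to 0 (Buchberger's first criterion).
S(f_2,g_3): lcm = x_1**2*x_2. S = 4*x_1**2 - 12*x_1*x_2 - 26*x_2**2 + 4*x_1 - 25*x_2.
  leading term x_1**2: subtract (2)·g_3 from 4*x_1**2 - 12*x_1*x_2 - 26*x_2**2 + 4*x_1 - 25*x_2 → -12*x_1*x_2 - 26*x_2**2 - 100*x_1 - 129*x_2 - 100
  leading term x_1*x_2: subtract (24)·f_2 from -12*x_1*x_2 - 26*x_2**2 - 100*x_1 - 129*x_2 - 100 → -26*x_2**2 - 52*x_1 + 39*x_2 - 52
  leading term x_2**2: subtract (13)·f_1 from -26*x_2**2 - 52*x_1 + 39*x_2 - 52 → 0
  remainder 0.

Every S-polynomial of the final basis reduces to 0, so we have a Gröbner basis.

G = {x_1**2 + 26*x_1 + 26*x_2 + 25, x_1*x_2 + 4*x_1 + 14*x_2 + 4, x_2**2 + 2*x_1 - 3/2*x_2 + 2}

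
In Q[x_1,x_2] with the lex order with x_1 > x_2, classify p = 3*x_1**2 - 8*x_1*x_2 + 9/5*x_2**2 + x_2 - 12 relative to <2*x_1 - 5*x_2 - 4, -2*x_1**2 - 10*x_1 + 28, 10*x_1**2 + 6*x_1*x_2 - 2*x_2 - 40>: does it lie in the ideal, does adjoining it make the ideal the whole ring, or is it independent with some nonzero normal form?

3*x_1**2 - 8*x_1*x_2 + 9/5*x_2**2 + x_2 - 12 lies in I (it reduces to 0).

First compute the reduced Gröbner basis of I by Buchberger's algorithm.
f_1 = 2*x_1 - 5*x_2 - 4, LT = x_1.
f_2 = -2*x_1**2 - 10*x_1 + 28, LT = x_1**2.
f_3 = 10*x_1**2 + 6*x_1*x_2 - 2*x_2 - 40, LT = x_1**2.

S(f_1,f_2): lcm = x_1**2. S = -5/2*x_1*x_2 - 7*x_1 + 14.
  leading term x_1*x_2: subtract (-5/4*x_2)·f_1 from -5/2*x_1*x_2 - 7*x_1 + 14 → -7*x_1 - 25/4*x_2**2 - 5*x_2 + 14
  leading term x_1: subtract (-7/2)·f_1 from -7*x_1 - 25/4*x_2**2 - 5*x_2 + 14 → -25/4*x_2**2 - 45/2*x_2
  leading term x_2**2: no divisor's leading term divides it; move -25/4*x_2**2 to the remainder.
  leading term x_2: no divisor's leading term divides it; move -45/2*x_2 to the remainder.
  remainder -25/4*x_2**2 - 45/2*x_2 ≠ 0; add h_4 = -25/4*x_2**2 - 45/2*x_2 to the basis.

S(f_1,f_3): lcm = x_1**2. S = -31/10*x_1*x_2 - 2*x_1 + 1/5*x_2 + 4.
  leading term x_1*x_2: subtract (-31/20*x_2)·f_1 from -31/10*x_1*x_2 - 2*x_1 + 1/5*x_2 + 4 → -2*x_1 - 31/4*x_2**2 - 6*x_2 + 4
  leading term x_1: subtract (-1)·f_1 from -2*x_1 - 31/4*x_2**2 - 6*x_2 + 4 → -31/4*x_2**2 - 11*x_2
  leading term x_2**2: subtract (31/25)·h_4 from -31/4*x_2**2 - 11*x_2 → 169/10*x_2
  leading term x_2: no divisor's leading term divides it; move 169/10*x_2 to the remainder.
  remainder 169/10*x_2 ≠ 0; add h_5 = 169/10*x_2 to the basis.

S(f_2,f_3): lcm = x_1**2. S = -3/5*x_1*x_2 + 5*x_1 + 1/5*x_2 - 10.
  leading term x_1*x_2: subtract (-3/10*x_2)·f_1 from -3/5*x_1*x_2 + 5*x_1 + 1/5*x_2 - 10 → 5*x_1 - 3/2*x_2**2 - x_2 - 10
  leading term x_1: subtract (5/2)·f_1 from 5*x_1 - 3/2*x_2**2 - x_2 - 10 → -3/2*x_2**2 + 23/2*x_2
  leading term x_2**2: subtract (6/25)·h_4 from -3/2*x_2**2 + 23/2*x_2 → 169/10*x_2
  leading term x_2: subtract (1)·h_5 from 169/10*x_2 → 0
  remainder 0.

S(f_1,h_4): leading monomials are coprime, so the S-polynomial reduces to 0 (Buchberger's first criterion).
S(f_2,h_4): leading monomials are coprime, so the S-polynomial reduces to 0 (Buchberger's first criterion).
S(f_3,h_4): leading monomials are coprime, so the S-polynomial reduces to 0 (Buchberger's first criterion).
S(f_1,h_5): leading monomials are coprime, so the S-polynomial reduces to 0 (Buchberger's first criterion).
S(f_2,h_5): leading monomials are coprime, so the S-polynomial reduces to 0 (Buchberger's first criterion).
S(f_3,h_5): leading monomials are coprime, so the S-polynomial reduces to 0 (Buchberger's first criterion).
S(h_4,h_5): lcm = x_2**2. S = 18/5*x_2.
  leading term x_2: subtract (36/169)·h_5 from 18/5*x_2 → 0
  remainder 0.

Every S-polynomial of the final basis reduces to 0, so we have a Gröbner basis.
Inter-reduce: drop elements whose leading term is divisible by another's, tail-reduce, and make monic.
Reduced Gröbner basis: {x_1 - 2, x_2}.
Label its elements g_1 = x_1 - 2, g_2 = x_2.

Reduce p = 3*x_1**2 - 8*x_1*x_2 + 9/5*x_2**2 + x_2 - 12 modulo G:
  leading term x_1**2: subtract (3*x_1)·g_1 from 3*x_1**2 - 8*x_1*x_2 + 9/5*x_2**2 + x_2 - 12 → -8*x_1*x_2 + 6*x_1 + 9/5*x_2**2 + x_2 - 12
  leading term x_1*x_2: subtract (-8*x_2)·g_1 from -8*x_1*x_2 + 6*x_1 + 9/5*x_2**2 + x_2 - 12 → 6*x_1 + 9/5*x_2**2 - 15*x_2 - 12
  leading term x_1: subtract (6)·g_1 from 6*x_1 + 9/5*x_2**2 - 15*x_2 - 12 → 9/5*x_2**2 - 15*x_2
  leading term x_2**2: subtract (9/5*x_2)·g_2 from 9/5*x_2**2 - 15*x_2 → -15*x_2
  leading term x_2: subtract (-15)·g_2 from -15*x_2 → 0
  normal form = 0.
Since the normal form is 0, p ∈ I.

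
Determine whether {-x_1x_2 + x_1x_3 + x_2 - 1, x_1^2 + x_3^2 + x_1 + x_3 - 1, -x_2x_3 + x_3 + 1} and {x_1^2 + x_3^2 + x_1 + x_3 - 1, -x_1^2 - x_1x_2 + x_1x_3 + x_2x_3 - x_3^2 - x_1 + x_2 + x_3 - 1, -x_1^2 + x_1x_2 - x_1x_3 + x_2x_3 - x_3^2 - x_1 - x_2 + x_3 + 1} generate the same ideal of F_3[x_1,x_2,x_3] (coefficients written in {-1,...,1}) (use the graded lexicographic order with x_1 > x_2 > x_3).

Since reduced Gröbner bases are canonical representatives of ideals under a given ordering, it suffices to compute and compare them.
Buchberger on the first generating set:
f_1 = -x_1x_2 + x_1x_3 + x_2 - 1, LT = x_1x_2.
f_2 = x_1^2 + x_3^2 + x_1 + x_3 - 1, LT = x_1^2.
f_3 = -x_2x_3 + x_3 + 1, LT = x_2x_3.

S(f_1,f_2): lcm = x_1^2x_2. S = -x_1^2x_3 - x_2x_3^2 + x_1x_2 - x_2x_3 + x_1 + x_2.
  reduce S modulo (f_1, f_2, f_3):
  remainder x_3^3 - x_1x_3 + x_1 - x_2 + 1 ≠ 0; add g_4 = x_3^3 - x_1x_3 + x_1 - x_2 + 1 to the basis.

S(f_1,f_3): lcm = x_1x_2x_3. S = -x_1x_3^2 + x_1x_3 - x_2x_3 + x_1 + x_3.
  reduce S modulo (f_1, f_2, f_3, g_4):
  remainder -x_1x_3^2 + x_1x_3 + x_1 - 1 ≠ 0; add g_5 = -x_1x_3^2 + x_1x_3 + x_1 - 1 to the basis.

S(f_3,g_4): lcm = x_2x_3^3. S = x_1x_2x_3 - x_3^3 - x_1x_2 + x_2^2 - x_3^2 - x_2.
  reduce S modulo (f_1, f_2, f_3, g_4, g_5):
  remainder -x_1x_3 + x_2^2 - x_3^2 - x_1 - 1 ≠ 0; add g_6 = -x_1x_3 + x_2^2 - x_3^2 - x_1 - 1 to the basis.

S(f_1,g_6): lcm = x_1x_2x_3. S = -x_1x_3^2 + x_2^3 - x_2x_3^2 - x_1x_2 - x_2x_3 - x_2 + x_3.
  reduce S modulo (f_1, f_2, f_3, g_4, g_5, g_6):
  remainder x_2^3 + x_2^2 + x_3^2 + x_1 + x_2 - x_3 ≠ 0; add g_7 = x_2^3 + x_2^2 + x_3^2 + x_1 + x_2 - x_3 to the basis.

The other S-polynomials (S(f_2,f_3), S(f_1,g_4), S(f_2,g_4), S(f_1,g_5), S(f_2,g_5), S(f_3,g_5), S(g_4,g_5), S(f_2,g_6), S(f_3,g_6), S(g_4,g_6), S(g_5,g_6), S(f_1,g_7), S(f_2,g_7), S(f_3,g_7), S(g_4,g_7), S(g_5,g_7), S(g_6,g_7)) all reduce to 0 modulo the current basis, so we have a Gröbner basis.
Inter-reduce: drop elements whose leading term is divisible by another's, tail-reduce, and make monic.
Reduced Gröbner basis: {x_2^3 + x_2^2 + x_3^2 + x_1 + x_2 - x_3, x_3^3 - x_2^2 + x_3^2 - x_1 - x_2 - 1, x_1^2 + x_3^2 + x_1 + x_3 - 1, x_1x_2 - x_2^2 + x_3^2 + x_1 - x_2 - 1, x_1x_3 - x_2^2 + x_3^2 + x_1 + 1, x_2x_3 - x_3 - 1}.

Buchberger on the second generating set:
h_1 = x_1^2 + x_3^2 + x_1 + x_3 - 1, LT = x_1^2.
h_2 = -x_1^2 - x_1x_2 + x_1x_3 + x_2x_3 - x_3^2 - x_1 + x_2 + x_3 - 1, LT = x_1^2.
h_3 = -x_1^2 + x_1x_2 - x_1x_3 + x_2x_3 - x_3^2 - x_1 - x_2 + x_3 + 1, LT = x_1^2.

S(h_1,h_2): lcm = x_1^2. S = -x_1x_2 + x_1x_3 + x_2x_3 + x_2 - x_3 + 1.
  reduce S modulo (h_1, h_2, h_3):
  remainder -x_1x_2 + x_1x_3 + x_2x_3 + x_2 - x_3 + 1 ≠ 0; add k_4 = -x_1x_2 + x_1x_3 + x_2x_3 + x_2 - x_3 + 1 to the basis.

S(h_1,h_3): lcm = x_1^2. S = x_1x_2 - x_1x_3 + x_2x_3 - x_2 - x_3.
  reduce S modulo (h_1, h_2, h_3, k_4):
  remainder -x_2x_3 + x_3 + 1 ≠ 0; add k_5 = -x_2x_3 + x_3 + 1 to the basis.

S(h_1,k_4): lcm = x_1^2x_2. S = x_1^2x_3 + x_1x_2x_3 + x_2x_3^2 - x_1x_2 - x_1x_3 + x_2x_3 + x_1 - x_2.
  reduce S modulo (h_1, h_2, h_3, k_4, k_5):
  remainder x_1x_3^2 - x_3^3 + x_1 + x_2 ≠ 0; add k_6 = x_1x_3^2 - x_3^3 + x_1 + x_2 to the basis.

S(k_4,k_5): lcm = x_1x_2x_3. S = -x_1x_3^2 - x_2x_3^2 + x_1x_3 - x_2x_3 + x_3^2 + x_1 - x_3.
  reduce S modulo (h_1, h_2, h_3, k_4, k_5, k_6):
  remainder -x_3^3 + x_1x_3 - x_1 + x_2 - 1 ≠ 0; add k_7 = -x_3^3 + x_1x_3 - x_1 + x_2 - 1 to the basis.

S(k_4,k_6): lcm = x_1x_2x_3^2. S = -x_1x_3^3 - x_2x_3^2 + x_3^3 - x_1x_2 - x_2^2 - x_3^2.
  reduce S modulo (h_1, h_2, h_3, k_4, k_5, k_6, k_7):
  remainder x_1x_3 - x_2^2 + x_3^2 + x_1 + 1 ≠ 0; add k_8 = x_1x_3 - x_2^2 + x_3^2 + x_1 + 1 to the basis.

S(k_4,k_8): lcm = x_1x_2x_3. S = -x_1x_3^2 + x_2^3 + x_2x_3^2 - x_1x_2 - x_2x_3 + x_3^2 - x_2 - x_3.
  reduce S modulo (h_1, h_2, h_3, k_4, k_5, k_6, k_7, k_8):
  remainder x_2^3 + x_2^2 + x_3^2 + x_1 + x_2 - x_3 ≠ 0; add k_9 = x_2^3 + x_2^2 + x_3^2 + x_1 + x_2 - x_3 to the basis.

The other S-polynomials (S(h_2,h_3), S(h_2,k_4), S(h_3,k_4), S(h_1,k_5), S(h_2,k_5), S(h_3,k_5), S(h_1,k_6), S(h_2,k_6), S(h_3,k_6), S(k_5,k_6), S(h_1,k_7), S(h_2,k_7), S(h_3,k_7), S(k_4,k_7), S(k_5,k_7), S(k_6,k_7), S(h_1,k_8), S(h_2,k_8), S(h_3,k_8), S(k_5,k_8), S(k_6,k_8), S(k_7,k_8), S(h_1,k_9), S(h_2,k_9), S(h_3,k_9), S(k_4,k_9), S(k_5,k_9), S(k_6,k_9), S(k_7,k_9), S(k_8,k_9)) all reduce to 0 modulo the current basis, so we have a Gröbner basis.
Inter-reduce: drop elements whose leading term is divisible by another's, tail-reduce, and make monic.
Reduced Gröbner basis: {x_2^3 + x_2^2 + x_3^2 + x_1 + x_2 - x_3, x_3^3 - x_2^2 + x_3^2 - x_1 - x_2 - 1, x_1^2 + x_3^2 + x_1 + x_3 - 1, x_1x_2 - x_2^2 + x_3^2 + x_1 - x_2 - 1, x_1x_3 - x_2^2 + x_3^2 + x_1 + 1, x_2x_3 - x_3 - 1}.

Same reduced basis, so the two generating sets span the same ideal.

Yes, the ideals are equal.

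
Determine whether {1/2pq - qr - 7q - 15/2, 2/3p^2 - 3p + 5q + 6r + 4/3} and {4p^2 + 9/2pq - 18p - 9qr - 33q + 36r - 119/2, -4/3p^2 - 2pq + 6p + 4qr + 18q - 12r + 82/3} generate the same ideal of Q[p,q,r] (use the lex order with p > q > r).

Equality of ideals is decidable: compute both reduced Gröbner bases (unique for the ordering) and check whether they agree.
Buchberger on the first generating set:
f_1 = 1/2pq - qr - 7q - 15/2, LT = pq.
f_2 = 2/3p^2 - 3p + 5q + 6r + 4/3, LT = p^2.

S(f_1,f_2): lcm = p^2q. S = -2pqr - 19/2pq - 15p - 15/2q^2 - 9qr - 2q.
  leading term pqr: subtract (-4r)·f_1 from -2pqr - 19/2pq - 15p - 15/2q^2 - 9qr - 2q → -19/2pq - 15p - 15/2q^2 - 4qr^2 - 37qr - 2q - 30r
  leading term pq: subtract (-19)·f_1 from -19/2pq - 15p - 15/2q^2 - 4qr^2 - 37qr - 2q - 30r → -15p - 15/2q^2 - 4qr^2 - 56qr - 135q - 30r - 285/2
  leading term p: no divisor's leading term divides it; move -15p to the remainder.
  leading term q^2: no divisor's leading term divides it; move -15/2q^2 to the remainder.
  leading term qr^2: no divisor's leading term divides it; move -4qr^2 to the remainder.
  leading term qr: no divisor's leading term divides it; move -56qr to the remainder.
  leading term q: no divisor's leading term divides it; move -135q to the remainder.
  leading term r: no divisor's leading term divides it; move -30r to the remainder.
  leading term 1: no divisor's leading term divides it; move -285/2 to the remainder.
  remainder -15p - 15/2q^2 - 4qr^2 - 56qr - 135q - 30r - 285/2 ≠ 0; add g_3 = -15p - 15/2q^2 - 4qr^2 - 56qr - 135q - 30r - 285/2 to the basis.

S(f_1,g_3): lcm = pq. S = -1/2q^3 - 4/15q^2r^2 - 56/15q^2r - 9q^2 - 4qr - 47/2q - 15.
  leading term q^3: no divisor's leading term divides it; move -1/2q^3 to the remainder.
  leading term q^2r^2: no divisor's leading term divides it; move -4/15q^2r^2 to the remainder.
  leading term q^2r: no divisor's leading term divides it; move -56/15q^2r to the remainder.
  leading term q^2: no divisor's leading term divides it; move -9q^2 to the remainder.
  leading term qr: no divisor's leading term divides it; move -4qr to the remainder.
  leading term q: no divisor's leading term divides it; move -47/2q to the remainder.
  leading term 1: no divisor's leading term divides it; move -15 to the remainder.
  remainder -1/2q^3 - 4/15q^2r^2 - 56/15q^2r - 9q^2 - 4qr - 47/2q - 15 ≠ 0; add g_4 = -1/2q^3 - 4/15q^2r^2 - 56/15q^2r - 9q^2 - 4qr - 47/2q - 15 to the basis.

The other S-polynomials (S(f_2,g_3), S(f_1,g_4), S(f_2,g_4), S(g_3,g_4)) all reduce to 0 modulo the current basis, so we have a Gröbner basis.
Inter-reduce: drop elements whose leading term is divisible by another's, tail-reduce, and make monic.
Reduced Gröbner basis: {p + 1/2q^2 + 4/15qr^2 + 56/15qr + 9q + 2r + 19/2, q^3 + 8/15q^2r^2 + 112/15q^2r + 18q^2 + 8qr + 47q + 30}.

Buchberger on the second generating set:
h_1 = 4p^2 + 9/2pq - 18p - 9qr - 33q + 36r - 119/2, LT = p^2.
h_2 = -4/3p^2 - 2pq + 6p + 4qr + 18q - 12r + 82/3, LT = p^2.

S(h_1,h_2): lcm = p^2. S = -3/8pq + 3/4qr + 21/4q + 45/8.
  leading term pq: no divisor's leading term divides it; move -3/8pq to the remainder.
  leading term qr: no divisor's leading term divides it; move 3/4qr to the remainder.
  leading term q: no divisor's leading term divides it; move 21/4q to the remainder.
  leading term 1: no divisor's leading term divides it; move 45/8 to the remainder.
  remainder -3/8pq + 3/4qr + 21/4q + 45/8 ≠ 0; add k_3 = -3/8pq + 3/4qr + 21/4q + 45/8 to the basis.

S(h_1,k_3): lcm = p^2q. S = 9/8pq^2 + 2pqr + 19/2pq + 15p - 9/4q^2r - 33/4q^2 + 9qr - 119/8q.
  leading term pq^2: subtract (-3q)·k_3 from 9/8pq^2 + 2pqr + 19/2pq + 15p - 9/4q^2r - 33/4q^2 + 9qr - 119/8q → 2pqr + 19/2pq + 15p + 15/2q^2 + 9qr + 2q
  leading term pqr: subtract (-16/3r)·k_3 from 2pqr + 19/2pq + 15p + 15/2q^2 + 9qr + 2q → 19/2pq + 15p + 15/2q^2 + 4qr^2 + 37qr + 2q + 30r
  leading term pq: subtract (-76/3)·k_3 from 19/2pq + 15p + 15/2q^2 + 4qr^2 + 37qr + 2q + 30r → 15p + 15/2q^2 + 4qr^2 + 56qr + 135q + 30r + 285/2
  leading term p: no divisor's leading term divides it; move 15p to the remainder.
  leading term q^2: no divisor's leading term divides it; move 15/2q^2 to the remainder.
  leading term qr^2: no divisor's leading term divides it; move 4qr^2 to the remainder.
  leading term qr: no divisor's leading term divides it; move 56qr to the remainder.
  leading term q: no divisor's leading term divides it; move 135q to the remainder.
  leading term r: no divisor's leading term divides it; move 30r to the remainder.
  leading term 1: no divisor's leading term divides it; move 285/2 to the remainder.
  remainder 15p + 15/2q^2 + 4qr^2 + 56qr + 135q + 30r + 285/2 ≠ 0; add k_4 = 15p + 15/2q^2 + 4qr^2 + 56qr + 135q + 30r + 285/2 to the basis.

S(k_3,k_4): lcm = pq. S = -1/2q^3 - 4/15q^2r^2 - 56/15q^2r - 9q^2 - 4qr - 47/2q - 15.
  leading term q^3: no divisor's leading term divides it; move -1/2q^3 to the remainder.
  leading term q^2r^2: no divisor's leading term divides it; move -4/15q^2r^2 to the remainder.
  leading term q^2r: no divisor's leading term divides it; move -56/15q^2r to the remainder.
  leading term q^2: no divisor's leading term divides it; move -9q^2 to the remainder.
  leading term qr: no divisor's leading term divides it; move -4qr to the remainder.
  leading term q: no divisor's leading term divides it; move -47/2q to the remainder.
  leading term 1: no divisor's leading term divides it; move -15 to the remainder.
  remainder -1/2q^3 - 4/15q^2r^2 - 56/15q^2r - 9q^2 - 4qr - 47/2q - 15 ≠ 0; add k_5 = -1/2q^3 - 4/15q^2r^2 - 56/15q^2r - 9q^2 - 4qr - 47/2q - 15 to the basis.

The other S-polynomials (S(h_2,k_3), S(h_1,k_4), S(h_2,k_4), S(h_1,k_5), S(h_2,k_5), S(k_3,k_5), S(k_4,k_5)) all reduce to 0 modulo the current basis, so we have a Gröbner basis.
Inter-reduce: drop elements whose leading term is divisible by another's, tail-reduce, and make monic.
Reduced Gröbner basis: {p + 1/2q^2 + 4/15qr^2 + 56/15qr + 9q + 2r + 19/2, q^3 + 8/15q^2r^2 + 112/15q^2r + 18q^2 + 8qr + 47q + 30}.

Same reduced basis, so the two generating sets span the same ideal.

Yes, the ideals are equal.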